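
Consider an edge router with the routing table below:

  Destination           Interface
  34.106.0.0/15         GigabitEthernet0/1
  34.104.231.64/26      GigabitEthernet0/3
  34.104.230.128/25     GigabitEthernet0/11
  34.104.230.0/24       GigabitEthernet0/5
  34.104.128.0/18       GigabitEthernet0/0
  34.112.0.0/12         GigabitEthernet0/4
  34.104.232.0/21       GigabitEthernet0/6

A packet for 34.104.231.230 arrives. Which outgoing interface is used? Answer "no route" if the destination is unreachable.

no route

No entry's prefix contains 34.104.231.230; there is no default route.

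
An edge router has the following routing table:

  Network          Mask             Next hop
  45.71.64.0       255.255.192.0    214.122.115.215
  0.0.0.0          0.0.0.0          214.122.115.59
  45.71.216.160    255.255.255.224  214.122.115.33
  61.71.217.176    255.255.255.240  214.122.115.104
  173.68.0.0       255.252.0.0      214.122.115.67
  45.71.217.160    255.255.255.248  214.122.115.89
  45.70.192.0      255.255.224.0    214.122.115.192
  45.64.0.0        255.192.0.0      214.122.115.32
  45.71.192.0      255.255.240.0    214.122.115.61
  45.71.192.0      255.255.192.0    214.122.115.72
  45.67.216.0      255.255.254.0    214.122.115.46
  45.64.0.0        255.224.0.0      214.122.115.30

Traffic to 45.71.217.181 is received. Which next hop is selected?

214.122.115.72

Routes whose prefix contains 45.71.217.181:
  0.0.0.0/0 (default, matches everything) -> 214.122.115.59
  45.64.0.0/10 (45.64.0.0 - 45.127.255.255) -> 214.122.115.32
  45.64.0.0/11 (45.64.0.0 - 45.95.255.255) -> 214.122.115.30
  45.71.192.0/18 (45.71.192.0 - 45.71.255.255) -> 214.122.115.72
More-specific entries that do NOT match:
  45.71.217.160/29 (45.71.217.160 - 45.71.217.167) does not contain 45.71.217.181
  61.71.217.176/28 (61.71.217.176 - 61.71.217.191) does not contain 45.71.217.181
  45.71.216.160/27 (45.71.216.160 - 45.71.216.191) does not contain 45.71.217.181
  45.67.216.0/23 (45.67.216.0 - 45.67.217.255) does not contain 45.71.217.181
  45.71.192.0/20 (45.71.192.0 - 45.71.207.255) does not contain 45.71.217.181
  45.70.192.0/19 (45.70.192.0 - 45.70.223.255) does not contain 45.71.217.181
Longest matching prefix is /18 -> next hop 214.122.115.72.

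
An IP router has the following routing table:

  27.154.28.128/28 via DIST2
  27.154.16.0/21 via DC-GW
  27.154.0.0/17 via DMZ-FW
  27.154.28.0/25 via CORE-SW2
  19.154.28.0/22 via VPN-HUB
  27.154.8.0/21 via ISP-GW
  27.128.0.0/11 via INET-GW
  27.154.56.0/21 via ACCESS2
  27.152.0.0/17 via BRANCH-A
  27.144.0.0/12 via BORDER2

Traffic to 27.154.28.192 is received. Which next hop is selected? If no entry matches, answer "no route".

DMZ-FW

Routes whose prefix contains 27.154.28.192:
  27.128.0.0/11 (27.128.0.0 - 27.159.255.255) -> INET-GW
  27.144.0.0/12 (27.144.0.0 - 27.159.255.255) -> BORDER2
  27.154.0.0/17 (27.154.0.0 - 27.154.127.255) -> DMZ-FW
More-specific entries that do NOT match:
  27.154.28.128/28 (27.154.28.128 - 27.154.28.143) does not contain 27.154.28.192
  27.154.28.0/25 (27.154.28.0 - 27.154.28.127) does not contain 27.154.28.192
  19.154.28.0/22 (19.154.28.0 - 19.154.31.255) does not contain 27.154.28.192
  27.154.16.0/21 (27.154.16.0 - 27.154.23.255) does not contain 27.154.28.192
  27.154.8.0/21 (27.154.8.0 - 27.154.15.255) does not contain 27.154.28.192
  27.154.56.0/21 (27.154.56.0 - 27.154.63.255) does not contain 27.154.28.192
Longest matching prefix is /17 -> next hop DMZ-FW.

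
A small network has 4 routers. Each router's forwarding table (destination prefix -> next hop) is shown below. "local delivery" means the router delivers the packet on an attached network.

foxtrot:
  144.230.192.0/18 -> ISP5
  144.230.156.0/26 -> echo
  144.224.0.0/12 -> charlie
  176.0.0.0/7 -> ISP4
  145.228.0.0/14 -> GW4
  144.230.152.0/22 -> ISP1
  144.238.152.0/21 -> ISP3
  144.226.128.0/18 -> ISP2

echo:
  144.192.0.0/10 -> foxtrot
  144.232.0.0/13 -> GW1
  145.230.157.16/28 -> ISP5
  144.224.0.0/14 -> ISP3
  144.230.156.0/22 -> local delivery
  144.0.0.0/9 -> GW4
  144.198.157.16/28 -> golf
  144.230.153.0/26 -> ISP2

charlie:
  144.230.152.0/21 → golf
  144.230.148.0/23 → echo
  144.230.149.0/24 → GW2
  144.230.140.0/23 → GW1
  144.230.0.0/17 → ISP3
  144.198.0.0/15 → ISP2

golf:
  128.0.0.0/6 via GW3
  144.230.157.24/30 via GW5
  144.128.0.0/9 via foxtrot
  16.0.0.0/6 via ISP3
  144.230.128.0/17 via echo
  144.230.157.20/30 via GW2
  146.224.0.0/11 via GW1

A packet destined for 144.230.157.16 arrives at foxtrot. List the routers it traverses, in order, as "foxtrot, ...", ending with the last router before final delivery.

foxtrot, charlie, golf, echo

At foxtrot: longest match for 144.230.157.16 is 144.224.0.0/12 -> charlie
At charlie: longest match for 144.230.157.16 is 144.230.152.0/21 -> golf
At golf: longest match for 144.230.157.16 is 144.230.128.0/17 -> echo
At echo: longest match for 144.230.157.16 is 144.230.156.0/22 -> local delivery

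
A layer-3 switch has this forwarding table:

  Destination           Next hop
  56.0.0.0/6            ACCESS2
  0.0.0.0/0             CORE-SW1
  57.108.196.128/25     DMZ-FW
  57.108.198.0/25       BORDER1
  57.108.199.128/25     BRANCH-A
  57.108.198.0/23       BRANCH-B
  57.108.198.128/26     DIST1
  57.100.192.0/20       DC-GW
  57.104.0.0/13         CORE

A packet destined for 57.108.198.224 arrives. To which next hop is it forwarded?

BRANCH-B

Routes whose prefix contains 57.108.198.224:
  0.0.0.0/0 (default, matches everything) -> CORE-SW1
  56.0.0.0/6 (56.0.0.0 - 59.255.255.255) -> ACCESS2
  57.104.0.0/13 (57.104.0.0 - 57.111.255.255) -> CORE
  57.108.198.0/23 (57.108.198.0 - 57.108.199.255) -> BRANCH-B
More-specific entries that do NOT match:
  57.108.198.128/26 (57.108.198.128 - 57.108.198.191) does not contain 57.108.198.224
  57.108.196.128/25 (57.108.196.128 - 57.108.196.255) does not contain 57.108.198.224
  57.108.198.0/25 (57.108.198.0 - 57.108.198.127) does not contain 57.108.198.224
  57.108.199.128/25 (57.108.199.128 - 57.108.199.255) does not contain 57.108.198.224
Longest matching prefix is /23 -> next hop BRANCH-B.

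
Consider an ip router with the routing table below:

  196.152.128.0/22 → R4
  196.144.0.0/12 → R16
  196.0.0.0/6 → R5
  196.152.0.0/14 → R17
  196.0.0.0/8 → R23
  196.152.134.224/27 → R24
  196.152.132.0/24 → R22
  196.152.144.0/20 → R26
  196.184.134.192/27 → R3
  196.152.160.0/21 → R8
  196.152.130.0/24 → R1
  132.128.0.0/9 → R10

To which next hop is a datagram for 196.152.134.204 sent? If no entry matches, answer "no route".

R17

Routes whose prefix contains 196.152.134.204:
  196.0.0.0/6 (196.0.0.0 - 199.255.255.255) -> R5
  196.0.0.0/8 (196.0.0.0 - 196.255.255.255) -> R23
  196.144.0.0/12 (196.144.0.0 - 196.159.255.255) -> R16
  196.152.0.0/14 (196.152.0.0 - 196.155.255.255) -> R17
More-specific entries that do NOT match:
  196.152.134.224/27 (196.152.134.224 - 196.152.134.255) does not contain 196.152.134.204
  196.184.134.192/27 (196.184.134.192 - 196.184.134.223) does not contain 196.152.134.204
  196.152.132.0/24 (196.152.132.0 - 196.152.132.255) does not contain 196.152.134.204
  196.152.130.0/24 (196.152.130.0 - 196.152.130.255) does not contain 196.152.134.204
  196.152.128.0/22 (196.152.128.0 - 196.152.131.255) does not contain 196.152.134.204
  196.152.160.0/21 (196.152.160.0 - 196.152.167.255) does not contain 196.152.134.204
  196.152.144.0/20 (196.152.144.0 - 196.152.159.255) does not contain 196.152.134.204
Longest matching prefix is /14 -> next hop R17.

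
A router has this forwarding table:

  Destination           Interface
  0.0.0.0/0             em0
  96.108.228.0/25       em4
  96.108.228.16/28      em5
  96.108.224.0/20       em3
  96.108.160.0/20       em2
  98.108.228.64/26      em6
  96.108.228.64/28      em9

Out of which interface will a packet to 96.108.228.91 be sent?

em4

Routes whose prefix contains 96.108.228.91:
  0.0.0.0/0 (default, matches everything) -> em0
  96.108.224.0/20 (96.108.224.0 - 96.108.239.255) -> em3
  96.108.228.0/25 (96.108.228.0 - 96.108.228.127) -> em4
More-specific entries that do NOT match:
  96.108.228.16/28 (96.108.228.16 - 96.108.228.31) does not contain 96.108.228.91
  96.108.228.64/28 (96.108.228.64 - 96.108.228.79) does not contain 96.108.228.91
  98.108.228.64/26 (98.108.228.64 - 98.108.228.127) does not contain 96.108.228.91
Longest matching prefix is /25 -> interface em4.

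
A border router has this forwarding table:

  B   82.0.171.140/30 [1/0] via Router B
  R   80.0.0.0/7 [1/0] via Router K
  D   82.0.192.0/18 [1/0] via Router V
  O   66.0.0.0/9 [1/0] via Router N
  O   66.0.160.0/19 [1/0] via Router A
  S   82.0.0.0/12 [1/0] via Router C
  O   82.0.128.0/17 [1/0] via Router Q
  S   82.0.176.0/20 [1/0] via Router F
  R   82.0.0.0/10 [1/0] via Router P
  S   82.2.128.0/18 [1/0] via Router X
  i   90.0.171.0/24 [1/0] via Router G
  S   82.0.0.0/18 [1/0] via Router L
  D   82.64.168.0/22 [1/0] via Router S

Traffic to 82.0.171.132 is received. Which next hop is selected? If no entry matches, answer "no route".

Router Q

Routes whose prefix contains 82.0.171.132:
  82.0.0.0/10 (82.0.0.0 - 82.63.255.255) -> Router P
  82.0.0.0/12 (82.0.0.0 - 82.15.255.255) -> Router C
  82.0.128.0/17 (82.0.128.0 - 82.0.255.255) -> Router Q
More-specific entries that do NOT match:
  82.0.171.140/30 (82.0.171.140 - 82.0.171.143) does not contain 82.0.171.132
  90.0.171.0/24 (90.0.171.0 - 90.0.171.255) does not contain 82.0.171.132
  82.64.168.0/22 (82.64.168.0 - 82.64.171.255) does not contain 82.0.171.132
  82.0.176.0/20 (82.0.176.0 - 82.0.191.255) does not contain 82.0.171.132
  66.0.160.0/19 (66.0.160.0 - 66.0.191.255) does not contain 82.0.171.132
  82.0.192.0/18 (82.0.192.0 - 82.0.255.255) does not contain 82.0.171.132
  82.2.128.0/18 (82.2.128.0 - 82.2.191.255) does not contain 82.0.171.132
  82.0.0.0/18 (82.0.0.0 - 82.0.63.255) does not contain 82.0.171.132
Longest matching prefix is /17 -> next hop Router Q.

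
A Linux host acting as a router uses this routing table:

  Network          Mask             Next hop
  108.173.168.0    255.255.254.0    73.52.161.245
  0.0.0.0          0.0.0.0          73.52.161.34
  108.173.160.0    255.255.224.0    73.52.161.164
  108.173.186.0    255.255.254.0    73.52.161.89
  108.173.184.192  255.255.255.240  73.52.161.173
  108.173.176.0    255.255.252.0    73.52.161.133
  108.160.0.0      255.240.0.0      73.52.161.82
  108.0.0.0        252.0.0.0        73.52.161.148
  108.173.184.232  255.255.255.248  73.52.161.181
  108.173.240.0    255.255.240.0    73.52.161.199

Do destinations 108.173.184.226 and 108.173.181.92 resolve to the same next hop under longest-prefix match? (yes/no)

yes

108.173.184.226: longest match 108.173.160.0/19 -> 73.52.161.164
108.173.181.92: longest match 108.173.160.0/19 -> 73.52.161.164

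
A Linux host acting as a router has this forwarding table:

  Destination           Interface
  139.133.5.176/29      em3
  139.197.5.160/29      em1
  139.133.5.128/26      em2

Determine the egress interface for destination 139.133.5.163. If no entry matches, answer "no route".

Routes whose prefix contains 139.133.5.163:
  139.133.5.128/26 (139.133.5.128 - 139.133.5.191) -> em2
More-specific entries that do NOT match:
  139.133.5.176/29 (139.133.5.176 - 139.133.5.183) does not contain 139.133.5.163
  139.197.5.160/29 (139.197.5.160 - 139.197.5.167) does not contain 139.133.5.163
Longest matching prefix is /26 -> interface em2.

em2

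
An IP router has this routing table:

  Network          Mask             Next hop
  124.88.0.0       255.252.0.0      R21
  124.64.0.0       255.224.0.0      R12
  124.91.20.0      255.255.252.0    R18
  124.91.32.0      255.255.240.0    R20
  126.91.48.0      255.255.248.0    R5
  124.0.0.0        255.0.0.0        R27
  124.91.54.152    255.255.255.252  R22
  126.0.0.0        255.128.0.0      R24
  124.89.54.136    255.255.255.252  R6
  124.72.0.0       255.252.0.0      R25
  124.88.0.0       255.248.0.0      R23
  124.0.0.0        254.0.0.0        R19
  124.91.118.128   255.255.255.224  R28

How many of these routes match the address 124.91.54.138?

Prefixes containing 124.91.54.138:
  124.0.0.0/7 (124.0.0.0 - 125.255.255.255)
  124.0.0.0/8 (124.0.0.0 - 124.255.255.255)
  124.64.0.0/11 (124.64.0.0 - 124.95.255.255)
  124.88.0.0/13 (124.88.0.0 - 124.95.255.255)
  124.88.0.0/14 (124.88.0.0 - 124.91.255.255)
Total matching entries: 5.

5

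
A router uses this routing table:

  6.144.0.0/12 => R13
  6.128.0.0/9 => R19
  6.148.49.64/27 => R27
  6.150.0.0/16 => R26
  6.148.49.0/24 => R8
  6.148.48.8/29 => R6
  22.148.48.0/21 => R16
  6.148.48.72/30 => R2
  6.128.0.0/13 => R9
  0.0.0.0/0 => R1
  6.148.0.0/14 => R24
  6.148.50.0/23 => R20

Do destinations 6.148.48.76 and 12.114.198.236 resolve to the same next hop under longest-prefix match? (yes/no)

6.148.48.76: longest match 6.148.0.0/14 -> R24
12.114.198.236: longest match 0.0.0.0/0 -> R1

no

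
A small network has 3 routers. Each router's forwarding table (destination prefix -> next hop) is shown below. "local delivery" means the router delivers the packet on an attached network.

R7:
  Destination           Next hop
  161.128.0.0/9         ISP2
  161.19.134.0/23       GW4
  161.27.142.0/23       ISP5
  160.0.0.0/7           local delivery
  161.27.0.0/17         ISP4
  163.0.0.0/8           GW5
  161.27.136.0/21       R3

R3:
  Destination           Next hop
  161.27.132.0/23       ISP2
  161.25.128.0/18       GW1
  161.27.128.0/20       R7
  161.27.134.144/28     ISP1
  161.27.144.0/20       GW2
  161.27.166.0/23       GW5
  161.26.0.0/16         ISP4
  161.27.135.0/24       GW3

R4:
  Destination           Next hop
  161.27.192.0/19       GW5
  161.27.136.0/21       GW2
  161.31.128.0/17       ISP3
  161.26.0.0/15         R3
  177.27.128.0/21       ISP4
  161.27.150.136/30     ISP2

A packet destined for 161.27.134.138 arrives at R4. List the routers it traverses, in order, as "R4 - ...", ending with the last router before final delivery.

R4 - R3 - R7

At R4: longest match for 161.27.134.138 is 161.26.0.0/15 -> R3
At R3: longest match for 161.27.134.138 is 161.27.128.0/20 -> R7
At R7: longest match for 161.27.134.138 is 160.0.0.0/7 -> local delivery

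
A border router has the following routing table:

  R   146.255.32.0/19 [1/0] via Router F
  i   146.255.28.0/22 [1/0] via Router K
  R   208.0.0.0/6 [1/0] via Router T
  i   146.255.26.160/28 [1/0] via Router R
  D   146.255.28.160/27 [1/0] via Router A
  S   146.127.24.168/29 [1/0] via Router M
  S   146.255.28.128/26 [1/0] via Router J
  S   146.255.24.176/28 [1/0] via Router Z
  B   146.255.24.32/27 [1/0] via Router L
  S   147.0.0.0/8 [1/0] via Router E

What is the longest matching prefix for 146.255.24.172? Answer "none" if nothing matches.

146.255.24.172 is outside every listed prefix and there is no default route.

none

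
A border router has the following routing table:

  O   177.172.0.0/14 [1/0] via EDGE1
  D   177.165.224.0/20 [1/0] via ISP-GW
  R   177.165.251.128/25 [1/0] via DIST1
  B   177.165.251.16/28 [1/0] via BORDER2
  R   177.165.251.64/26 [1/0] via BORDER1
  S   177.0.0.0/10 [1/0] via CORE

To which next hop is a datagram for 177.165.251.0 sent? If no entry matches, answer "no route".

No entry's prefix contains 177.165.251.0; there is no default route.

no route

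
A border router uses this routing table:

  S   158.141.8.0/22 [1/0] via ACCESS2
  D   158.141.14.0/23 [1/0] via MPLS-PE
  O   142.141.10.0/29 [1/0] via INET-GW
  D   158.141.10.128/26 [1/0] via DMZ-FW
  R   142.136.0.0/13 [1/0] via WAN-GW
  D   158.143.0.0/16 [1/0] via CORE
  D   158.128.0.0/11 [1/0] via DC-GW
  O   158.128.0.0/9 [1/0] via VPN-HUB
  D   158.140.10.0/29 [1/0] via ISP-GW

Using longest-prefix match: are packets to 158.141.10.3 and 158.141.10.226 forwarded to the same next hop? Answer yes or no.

yes

158.141.10.3: longest match 158.141.8.0/22 -> ACCESS2
158.141.10.226: longest match 158.141.8.0/22 -> ACCESS2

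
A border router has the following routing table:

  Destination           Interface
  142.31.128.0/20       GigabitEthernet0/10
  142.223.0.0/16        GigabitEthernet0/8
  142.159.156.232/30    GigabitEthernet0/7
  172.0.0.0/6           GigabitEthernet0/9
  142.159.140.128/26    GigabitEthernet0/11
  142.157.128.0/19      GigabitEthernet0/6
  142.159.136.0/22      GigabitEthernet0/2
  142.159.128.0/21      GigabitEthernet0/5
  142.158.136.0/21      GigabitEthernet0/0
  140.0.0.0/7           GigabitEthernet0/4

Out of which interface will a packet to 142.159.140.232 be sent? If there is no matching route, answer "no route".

No entry's prefix contains 142.159.140.232; there is no default route.

no route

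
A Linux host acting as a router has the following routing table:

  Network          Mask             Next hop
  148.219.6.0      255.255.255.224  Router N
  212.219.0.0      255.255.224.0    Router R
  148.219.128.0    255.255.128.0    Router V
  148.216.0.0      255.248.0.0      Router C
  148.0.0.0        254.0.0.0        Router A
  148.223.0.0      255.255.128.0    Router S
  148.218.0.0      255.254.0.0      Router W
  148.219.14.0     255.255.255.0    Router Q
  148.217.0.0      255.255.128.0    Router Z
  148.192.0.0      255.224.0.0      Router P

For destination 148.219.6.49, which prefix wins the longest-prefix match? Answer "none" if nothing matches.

148.218.0.0/15

Entries matching 148.219.6.49:
  148.0.0.0/7 (148.0.0.0 - 149.255.255.255)
  148.192.0.0/11 (148.192.0.0 - 148.223.255.255)
  148.216.0.0/13 (148.216.0.0 - 148.223.255.255)
  148.218.0.0/15 (148.218.0.0 - 148.219.255.255)
Most specific is 148.218.0.0/15.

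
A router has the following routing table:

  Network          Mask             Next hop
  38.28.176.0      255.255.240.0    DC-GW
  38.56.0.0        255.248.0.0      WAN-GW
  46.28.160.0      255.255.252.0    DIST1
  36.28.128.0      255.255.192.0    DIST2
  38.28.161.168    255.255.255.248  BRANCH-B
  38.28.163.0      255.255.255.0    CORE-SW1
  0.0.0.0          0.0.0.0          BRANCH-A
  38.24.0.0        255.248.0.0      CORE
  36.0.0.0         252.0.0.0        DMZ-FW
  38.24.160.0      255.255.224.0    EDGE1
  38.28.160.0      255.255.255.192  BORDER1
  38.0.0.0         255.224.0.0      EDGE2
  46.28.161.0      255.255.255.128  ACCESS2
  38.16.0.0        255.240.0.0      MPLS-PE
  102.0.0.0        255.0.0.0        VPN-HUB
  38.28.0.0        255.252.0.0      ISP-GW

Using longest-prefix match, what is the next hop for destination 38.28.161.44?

ISP-GW

Routes whose prefix contains 38.28.161.44:
  0.0.0.0/0 (default, matches everything) -> BRANCH-A
  36.0.0.0/6 (36.0.0.0 - 39.255.255.255) -> DMZ-FW
  38.0.0.0/11 (38.0.0.0 - 38.31.255.255) -> EDGE2
  38.16.0.0/12 (38.16.0.0 - 38.31.255.255) -> MPLS-PE
  38.24.0.0/13 (38.24.0.0 - 38.31.255.255) -> CORE
  38.28.0.0/14 (38.28.0.0 - 38.31.255.255) -> ISP-GW
More-specific entries that do NOT match:
  38.28.161.168/29 (38.28.161.168 - 38.28.161.175) does not contain 38.28.161.44
  38.28.160.0/26 (38.28.160.0 - 38.28.160.63) does not contain 38.28.161.44
  46.28.161.0/25 (46.28.161.0 - 46.28.161.127) does not contain 38.28.161.44
  38.28.163.0/24 (38.28.163.0 - 38.28.163.255) does not contain 38.28.161.44
  46.28.160.0/22 (46.28.160.0 - 46.28.163.255) does not contain 38.28.161.44
  38.28.176.0/20 (38.28.176.0 - 38.28.191.255) does not contain 38.28.161.44
  38.24.160.0/19 (38.24.160.0 - 38.24.191.255) does not contain 38.28.161.44
  36.28.128.0/18 (36.28.128.0 - 36.28.191.255) does not contain 38.28.161.44
Longest matching prefix is /14 -> next hop ISP-GW.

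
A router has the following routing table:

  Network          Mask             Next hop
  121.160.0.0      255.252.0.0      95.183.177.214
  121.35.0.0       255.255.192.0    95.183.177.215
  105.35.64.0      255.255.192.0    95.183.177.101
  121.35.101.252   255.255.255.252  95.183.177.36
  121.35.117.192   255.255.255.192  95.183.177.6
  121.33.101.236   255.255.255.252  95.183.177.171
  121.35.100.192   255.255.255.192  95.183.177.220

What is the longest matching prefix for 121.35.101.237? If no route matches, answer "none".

none

121.35.101.237 is outside every listed prefix and there is no default route.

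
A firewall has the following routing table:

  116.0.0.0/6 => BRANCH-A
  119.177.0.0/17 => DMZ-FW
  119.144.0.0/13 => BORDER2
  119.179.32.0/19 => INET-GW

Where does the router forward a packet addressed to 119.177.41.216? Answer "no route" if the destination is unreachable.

DMZ-FW

Routes whose prefix contains 119.177.41.216:
  116.0.0.0/6 (116.0.0.0 - 119.255.255.255) -> BRANCH-A
  119.177.0.0/17 (119.177.0.0 - 119.177.127.255) -> DMZ-FW
More-specific entries that do NOT match:
  119.179.32.0/19 (119.179.32.0 - 119.179.63.255) does not contain 119.177.41.216
Longest matching prefix is /17 -> next hop DMZ-FW.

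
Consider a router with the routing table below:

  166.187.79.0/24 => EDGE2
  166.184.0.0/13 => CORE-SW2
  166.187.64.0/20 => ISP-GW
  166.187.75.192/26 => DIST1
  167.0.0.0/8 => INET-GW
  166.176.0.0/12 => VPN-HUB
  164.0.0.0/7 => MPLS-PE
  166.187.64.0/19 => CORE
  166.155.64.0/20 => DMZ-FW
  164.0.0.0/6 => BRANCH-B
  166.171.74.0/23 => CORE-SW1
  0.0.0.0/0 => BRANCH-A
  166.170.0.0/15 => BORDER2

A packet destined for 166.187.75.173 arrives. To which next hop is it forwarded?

Routes whose prefix contains 166.187.75.173:
  0.0.0.0/0 (default, matches everything) -> BRANCH-A
  164.0.0.0/6 (164.0.0.0 - 167.255.255.255) -> BRANCH-B
  166.176.0.0/12 (166.176.0.0 - 166.191.255.255) -> VPN-HUB
  166.184.0.0/13 (166.184.0.0 - 166.191.255.255) -> CORE-SW2
  166.187.64.0/19 (166.187.64.0 - 166.187.95.255) -> CORE
  166.187.64.0/20 (166.187.64.0 - 166.187.79.255) -> ISP-GW
More-specific entries that do NOT match:
  166.187.75.192/26 (166.187.75.192 - 166.187.75.255) does not contain 166.187.75.173
  166.187.79.0/24 (166.187.79.0 - 166.187.79.255) does not contain 166.187.75.173
  166.171.74.0/23 (166.171.74.0 - 166.171.75.255) does not contain 166.187.75.173
Longest matching prefix is /20 -> next hop ISP-GW.

ISP-GW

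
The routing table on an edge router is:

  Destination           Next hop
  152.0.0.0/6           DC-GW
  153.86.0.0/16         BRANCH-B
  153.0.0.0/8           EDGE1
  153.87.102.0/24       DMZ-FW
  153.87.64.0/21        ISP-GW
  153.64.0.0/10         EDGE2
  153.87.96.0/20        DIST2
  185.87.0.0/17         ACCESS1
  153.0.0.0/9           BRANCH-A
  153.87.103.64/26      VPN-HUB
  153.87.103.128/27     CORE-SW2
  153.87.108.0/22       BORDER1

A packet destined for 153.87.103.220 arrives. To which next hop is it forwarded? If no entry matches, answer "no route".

DIST2

Routes whose prefix contains 153.87.103.220:
  152.0.0.0/6 (152.0.0.0 - 155.255.255.255) -> DC-GW
  153.0.0.0/8 (153.0.0.0 - 153.255.255.255) -> EDGE1
  153.0.0.0/9 (153.0.0.0 - 153.127.255.255) -> BRANCH-A
  153.64.0.0/10 (153.64.0.0 - 153.127.255.255) -> EDGE2
  153.87.96.0/20 (153.87.96.0 - 153.87.111.255) -> DIST2
More-specific entries that do NOT match:
  153.87.103.128/27 (153.87.103.128 - 153.87.103.159) does not contain 153.87.103.220
  153.87.103.64/26 (153.87.103.64 - 153.87.103.127) does not contain 153.87.103.220
  153.87.102.0/24 (153.87.102.0 - 153.87.102.255) does not contain 153.87.103.220
  153.87.108.0/22 (153.87.108.0 - 153.87.111.255) does not contain 153.87.103.220
  153.87.64.0/21 (153.87.64.0 - 153.87.71.255) does not contain 153.87.103.220
Longest matching prefix is /20 -> next hop DIST2.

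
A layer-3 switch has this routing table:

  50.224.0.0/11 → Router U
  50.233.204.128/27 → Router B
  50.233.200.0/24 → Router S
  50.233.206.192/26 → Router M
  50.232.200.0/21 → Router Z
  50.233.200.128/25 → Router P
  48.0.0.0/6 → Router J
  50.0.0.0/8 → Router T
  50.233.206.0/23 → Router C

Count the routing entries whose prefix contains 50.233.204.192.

3

Prefixes containing 50.233.204.192:
  48.0.0.0/6 (48.0.0.0 - 51.255.255.255)
  50.0.0.0/8 (50.0.0.0 - 50.255.255.255)
  50.224.0.0/11 (50.224.0.0 - 50.255.255.255)
Total matching entries: 3.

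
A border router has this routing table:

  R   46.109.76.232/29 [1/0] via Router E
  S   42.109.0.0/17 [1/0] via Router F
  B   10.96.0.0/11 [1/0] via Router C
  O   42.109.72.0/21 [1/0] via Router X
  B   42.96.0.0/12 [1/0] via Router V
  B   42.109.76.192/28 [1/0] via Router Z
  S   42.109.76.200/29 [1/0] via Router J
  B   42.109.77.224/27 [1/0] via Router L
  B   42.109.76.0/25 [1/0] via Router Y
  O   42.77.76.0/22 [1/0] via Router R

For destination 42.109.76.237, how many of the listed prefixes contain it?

Prefixes containing 42.109.76.237:
  42.96.0.0/12 (42.96.0.0 - 42.111.255.255)
  42.109.0.0/17 (42.109.0.0 - 42.109.127.255)
  42.109.72.0/21 (42.109.72.0 - 42.109.79.255)
Total matching entries: 3.

3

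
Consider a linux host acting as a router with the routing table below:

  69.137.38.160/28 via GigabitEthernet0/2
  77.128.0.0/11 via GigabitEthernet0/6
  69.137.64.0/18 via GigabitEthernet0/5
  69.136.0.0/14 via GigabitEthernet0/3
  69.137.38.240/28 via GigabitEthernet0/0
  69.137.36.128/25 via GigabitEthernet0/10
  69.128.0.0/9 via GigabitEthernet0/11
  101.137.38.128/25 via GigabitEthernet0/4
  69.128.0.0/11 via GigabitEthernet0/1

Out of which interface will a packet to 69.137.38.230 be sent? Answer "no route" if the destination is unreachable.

Routes whose prefix contains 69.137.38.230:
  69.128.0.0/9 (69.128.0.0 - 69.255.255.255) -> GigabitEthernet0/11
  69.128.0.0/11 (69.128.0.0 - 69.159.255.255) -> GigabitEthernet0/1
  69.136.0.0/14 (69.136.0.0 - 69.139.255.255) -> GigabitEthernet0/3
More-specific entries that do NOT match:
  69.137.38.160/28 (69.137.38.160 - 69.137.38.175) does not contain 69.137.38.230
  69.137.38.240/28 (69.137.38.240 - 69.137.38.255) does not contain 69.137.38.230
  69.137.36.128/25 (69.137.36.128 - 69.137.36.255) does not contain 69.137.38.230
  101.137.38.128/25 (101.137.38.128 - 101.137.38.255) does not contain 69.137.38.230
  69.137.64.0/18 (69.137.64.0 - 69.137.127.255) does not contain 69.137.38.230
Longest matching prefix is /14 -> interface GigabitEthernet0/3.

GigabitEthernet0/3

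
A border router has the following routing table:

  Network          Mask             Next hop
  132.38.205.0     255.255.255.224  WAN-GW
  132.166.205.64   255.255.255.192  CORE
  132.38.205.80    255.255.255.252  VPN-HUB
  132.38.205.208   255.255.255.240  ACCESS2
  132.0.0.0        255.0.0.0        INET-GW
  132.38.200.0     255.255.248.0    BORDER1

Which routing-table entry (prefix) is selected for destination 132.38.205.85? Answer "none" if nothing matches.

132.38.200.0/21

Entries matching 132.38.205.85:
  132.0.0.0/8 (132.0.0.0 - 132.255.255.255)
  132.38.200.0/21 (132.38.200.0 - 132.38.207.255)
Most specific is 132.38.200.0/21.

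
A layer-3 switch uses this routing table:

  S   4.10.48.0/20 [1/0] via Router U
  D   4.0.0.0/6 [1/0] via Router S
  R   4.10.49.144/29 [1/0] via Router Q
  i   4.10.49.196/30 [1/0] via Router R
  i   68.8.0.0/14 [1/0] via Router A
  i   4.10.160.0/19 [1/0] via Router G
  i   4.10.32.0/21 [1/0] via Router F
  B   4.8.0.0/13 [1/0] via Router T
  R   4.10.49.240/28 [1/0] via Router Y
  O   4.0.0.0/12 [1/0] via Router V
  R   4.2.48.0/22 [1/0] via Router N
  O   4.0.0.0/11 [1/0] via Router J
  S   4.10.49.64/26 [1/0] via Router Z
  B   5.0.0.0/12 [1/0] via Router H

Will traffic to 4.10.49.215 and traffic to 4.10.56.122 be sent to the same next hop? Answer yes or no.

4.10.49.215: longest match 4.10.48.0/20 -> Router U
4.10.56.122: longest match 4.10.48.0/20 -> Router U

yes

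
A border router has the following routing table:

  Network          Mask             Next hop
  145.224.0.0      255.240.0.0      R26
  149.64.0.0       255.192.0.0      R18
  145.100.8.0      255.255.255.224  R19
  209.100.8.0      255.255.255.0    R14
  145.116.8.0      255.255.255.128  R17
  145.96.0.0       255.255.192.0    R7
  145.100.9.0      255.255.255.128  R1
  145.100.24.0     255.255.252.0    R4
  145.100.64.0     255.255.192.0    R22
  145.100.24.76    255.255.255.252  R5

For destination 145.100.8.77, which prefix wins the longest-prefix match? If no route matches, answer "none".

none

145.100.8.77 is outside every listed prefix and there is no default route.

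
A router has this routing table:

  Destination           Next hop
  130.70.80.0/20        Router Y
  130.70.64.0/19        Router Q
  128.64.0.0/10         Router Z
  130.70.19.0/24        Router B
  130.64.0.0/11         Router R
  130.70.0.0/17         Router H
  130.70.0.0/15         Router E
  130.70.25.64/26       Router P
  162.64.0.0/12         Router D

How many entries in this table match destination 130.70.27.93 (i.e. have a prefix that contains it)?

3

Prefixes containing 130.70.27.93:
  130.64.0.0/11 (130.64.0.0 - 130.95.255.255)
  130.70.0.0/15 (130.70.0.0 - 130.71.255.255)
  130.70.0.0/17 (130.70.0.0 - 130.70.127.255)
Total matching entries: 3.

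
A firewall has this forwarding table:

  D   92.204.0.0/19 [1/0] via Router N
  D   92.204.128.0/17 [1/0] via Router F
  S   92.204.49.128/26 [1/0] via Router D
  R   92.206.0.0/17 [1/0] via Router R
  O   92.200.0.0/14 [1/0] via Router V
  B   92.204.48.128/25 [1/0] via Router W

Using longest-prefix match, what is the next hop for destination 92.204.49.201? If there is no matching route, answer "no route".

No entry's prefix contains 92.204.49.201; there is no default route.

no route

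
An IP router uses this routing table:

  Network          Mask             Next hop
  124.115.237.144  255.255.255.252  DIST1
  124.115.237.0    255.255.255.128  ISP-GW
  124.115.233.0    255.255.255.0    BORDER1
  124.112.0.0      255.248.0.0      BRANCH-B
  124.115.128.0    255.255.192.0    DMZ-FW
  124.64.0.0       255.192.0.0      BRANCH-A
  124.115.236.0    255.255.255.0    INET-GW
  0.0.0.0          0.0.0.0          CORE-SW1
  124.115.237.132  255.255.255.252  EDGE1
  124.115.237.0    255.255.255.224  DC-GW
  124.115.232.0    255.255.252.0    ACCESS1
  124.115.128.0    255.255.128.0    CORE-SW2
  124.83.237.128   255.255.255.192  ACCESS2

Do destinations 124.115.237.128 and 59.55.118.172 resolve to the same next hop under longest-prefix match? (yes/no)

124.115.237.128: longest match 124.115.128.0/17 -> CORE-SW2
59.55.118.172: longest match 0.0.0.0/0 -> CORE-SW1

no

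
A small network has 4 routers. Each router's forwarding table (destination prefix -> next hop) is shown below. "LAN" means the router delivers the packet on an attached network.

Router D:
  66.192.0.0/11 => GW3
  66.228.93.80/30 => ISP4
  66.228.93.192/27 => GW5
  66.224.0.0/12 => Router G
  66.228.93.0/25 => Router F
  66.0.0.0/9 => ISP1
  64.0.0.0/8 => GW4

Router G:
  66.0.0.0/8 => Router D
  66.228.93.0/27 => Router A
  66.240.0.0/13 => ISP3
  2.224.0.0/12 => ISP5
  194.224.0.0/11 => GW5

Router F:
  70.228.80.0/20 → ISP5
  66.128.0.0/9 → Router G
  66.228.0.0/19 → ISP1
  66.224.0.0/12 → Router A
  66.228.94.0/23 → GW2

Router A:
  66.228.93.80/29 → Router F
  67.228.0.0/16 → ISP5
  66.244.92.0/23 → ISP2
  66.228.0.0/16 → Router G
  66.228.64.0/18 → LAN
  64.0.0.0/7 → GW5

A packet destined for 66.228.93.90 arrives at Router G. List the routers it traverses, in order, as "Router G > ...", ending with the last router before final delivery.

At Router G: longest match for 66.228.93.90 is 66.0.0.0/8 -> Router D
At Router D: longest match for 66.228.93.90 is 66.228.93.0/25 -> Router F
At Router F: longest match for 66.228.93.90 is 66.224.0.0/12 -> Router A
At Router A: longest match for 66.228.93.90 is 66.228.64.0/18 -> LAN

Router G > Router D > Router F > Router A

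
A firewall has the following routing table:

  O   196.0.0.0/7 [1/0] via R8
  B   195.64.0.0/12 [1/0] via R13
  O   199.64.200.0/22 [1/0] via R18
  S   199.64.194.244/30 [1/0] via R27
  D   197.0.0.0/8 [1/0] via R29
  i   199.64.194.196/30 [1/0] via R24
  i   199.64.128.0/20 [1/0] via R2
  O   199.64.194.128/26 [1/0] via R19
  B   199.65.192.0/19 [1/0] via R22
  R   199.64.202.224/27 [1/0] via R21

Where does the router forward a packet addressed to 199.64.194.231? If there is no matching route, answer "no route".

no route

No entry's prefix contains 199.64.194.231; there is no default route.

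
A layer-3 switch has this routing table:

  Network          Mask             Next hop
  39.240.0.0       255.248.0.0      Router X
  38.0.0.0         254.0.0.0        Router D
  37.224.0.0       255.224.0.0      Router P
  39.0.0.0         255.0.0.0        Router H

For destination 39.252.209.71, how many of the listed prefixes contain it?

Prefixes containing 39.252.209.71:
  38.0.0.0/7 (38.0.0.0 - 39.255.255.255)
  39.0.0.0/8 (39.0.0.0 - 39.255.255.255)
Total matching entries: 2.

2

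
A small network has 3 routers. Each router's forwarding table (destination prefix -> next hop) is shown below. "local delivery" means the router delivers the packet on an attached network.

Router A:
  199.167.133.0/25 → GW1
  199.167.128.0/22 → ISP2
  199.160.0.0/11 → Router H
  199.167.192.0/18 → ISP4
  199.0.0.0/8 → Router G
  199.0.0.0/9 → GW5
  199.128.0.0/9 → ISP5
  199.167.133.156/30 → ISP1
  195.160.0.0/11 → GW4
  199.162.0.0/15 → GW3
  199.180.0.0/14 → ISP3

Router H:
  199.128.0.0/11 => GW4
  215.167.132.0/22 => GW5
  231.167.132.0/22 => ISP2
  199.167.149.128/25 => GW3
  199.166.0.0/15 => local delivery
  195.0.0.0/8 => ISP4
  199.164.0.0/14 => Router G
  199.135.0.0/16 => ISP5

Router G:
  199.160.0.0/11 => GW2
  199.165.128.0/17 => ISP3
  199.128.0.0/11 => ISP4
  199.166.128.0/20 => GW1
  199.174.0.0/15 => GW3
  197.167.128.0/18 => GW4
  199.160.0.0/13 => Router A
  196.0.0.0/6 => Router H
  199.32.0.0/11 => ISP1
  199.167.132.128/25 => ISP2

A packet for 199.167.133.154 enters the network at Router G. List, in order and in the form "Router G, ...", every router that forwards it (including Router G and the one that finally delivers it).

Router G, Router A, Router H

At Router G: longest match for 199.167.133.154 is 199.160.0.0/13 -> Router A
At Router A: longest match for 199.167.133.154 is 199.160.0.0/11 -> Router H
At Router H: longest match for 199.167.133.154 is 199.166.0.0/15 -> local delivery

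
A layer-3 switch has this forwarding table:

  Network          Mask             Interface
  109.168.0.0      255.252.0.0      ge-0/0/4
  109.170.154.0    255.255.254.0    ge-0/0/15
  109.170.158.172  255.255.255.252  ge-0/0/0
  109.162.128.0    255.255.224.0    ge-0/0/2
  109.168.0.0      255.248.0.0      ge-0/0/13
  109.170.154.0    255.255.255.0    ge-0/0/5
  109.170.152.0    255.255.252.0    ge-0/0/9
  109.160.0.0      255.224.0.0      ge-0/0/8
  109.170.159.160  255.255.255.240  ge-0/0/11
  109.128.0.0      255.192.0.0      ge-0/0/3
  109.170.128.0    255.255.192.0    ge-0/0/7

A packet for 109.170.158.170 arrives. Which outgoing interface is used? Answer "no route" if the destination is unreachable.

ge-0/0/7

Routes whose prefix contains 109.170.158.170:
  109.128.0.0/10 (109.128.0.0 - 109.191.255.255) -> ge-0/0/3
  109.160.0.0/11 (109.160.0.0 - 109.191.255.255) -> ge-0/0/8
  109.168.0.0/13 (109.168.0.0 - 109.175.255.255) -> ge-0/0/13
  109.168.0.0/14 (109.168.0.0 - 109.171.255.255) -> ge-0/0/4
  109.170.128.0/18 (109.170.128.0 - 109.170.191.255) -> ge-0/0/7
More-specific entries that do NOT match:
  109.170.158.172/30 (109.170.158.172 - 109.170.158.175) does not contain 109.170.158.170
  109.170.159.160/28 (109.170.159.160 - 109.170.159.175) does not contain 109.170.158.170
  109.170.154.0/24 (109.170.154.0 - 109.170.154.255) does not contain 109.170.158.170
  109.170.154.0/23 (109.170.154.0 - 109.170.155.255) does not contain 109.170.158.170
  109.170.152.0/22 (109.170.152.0 - 109.170.155.255) does not contain 109.170.158.170
  109.162.128.0/19 (109.162.128.0 - 109.162.159.255) does not contain 109.170.158.170
Longest matching prefix is /18 -> interface ge-0/0/7.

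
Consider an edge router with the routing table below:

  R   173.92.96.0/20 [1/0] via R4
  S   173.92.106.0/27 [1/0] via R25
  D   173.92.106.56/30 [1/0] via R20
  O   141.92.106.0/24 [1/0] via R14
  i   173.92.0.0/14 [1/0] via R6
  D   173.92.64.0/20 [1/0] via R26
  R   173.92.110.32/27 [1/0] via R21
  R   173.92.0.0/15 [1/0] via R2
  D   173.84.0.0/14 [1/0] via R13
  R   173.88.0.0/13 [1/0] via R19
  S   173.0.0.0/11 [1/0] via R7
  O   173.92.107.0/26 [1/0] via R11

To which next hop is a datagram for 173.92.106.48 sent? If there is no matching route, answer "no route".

R4

Routes whose prefix contains 173.92.106.48:
  173.88.0.0/13 (173.88.0.0 - 173.95.255.255) -> R19
  173.92.0.0/14 (173.92.0.0 - 173.95.255.255) -> R6
  173.92.0.0/15 (173.92.0.0 - 173.93.255.255) -> R2
  173.92.96.0/20 (173.92.96.0 - 173.92.111.255) -> R4
More-specific entries that do NOT match:
  173.92.106.56/30 (173.92.106.56 - 173.92.106.59) does not contain 173.92.106.48
  173.92.106.0/27 (173.92.106.0 - 173.92.106.31) does not contain 173.92.106.48
  173.92.110.32/27 (173.92.110.32 - 173.92.110.63) does not contain 173.92.106.48
  173.92.107.0/26 (173.92.107.0 - 173.92.107.63) does not contain 173.92.106.48
  141.92.106.0/24 (141.92.106.0 - 141.92.106.255) does not contain 173.92.106.48
Longest matching prefix is /20 -> next hop R4.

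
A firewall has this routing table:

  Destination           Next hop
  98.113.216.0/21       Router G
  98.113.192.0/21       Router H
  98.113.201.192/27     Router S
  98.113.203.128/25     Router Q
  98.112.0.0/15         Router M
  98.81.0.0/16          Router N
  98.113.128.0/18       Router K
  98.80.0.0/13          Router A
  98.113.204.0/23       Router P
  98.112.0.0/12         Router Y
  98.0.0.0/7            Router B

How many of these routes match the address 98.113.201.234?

Prefixes containing 98.113.201.234:
  98.0.0.0/7 (98.0.0.0 - 99.255.255.255)
  98.112.0.0/12 (98.112.0.0 - 98.127.255.255)
  98.112.0.0/15 (98.112.0.0 - 98.113.255.255)
Total matching entries: 3.

3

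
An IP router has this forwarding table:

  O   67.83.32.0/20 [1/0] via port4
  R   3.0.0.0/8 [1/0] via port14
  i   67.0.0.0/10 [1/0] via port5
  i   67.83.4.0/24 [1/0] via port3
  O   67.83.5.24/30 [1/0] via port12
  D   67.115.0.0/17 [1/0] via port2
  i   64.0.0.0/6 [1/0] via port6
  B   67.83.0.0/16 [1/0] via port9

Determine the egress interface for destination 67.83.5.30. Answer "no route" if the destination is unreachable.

port9

Routes whose prefix contains 67.83.5.30:
  64.0.0.0/6 (64.0.0.0 - 67.255.255.255) -> port6
  67.83.0.0/16 (67.83.0.0 - 67.83.255.255) -> port9
More-specific entries that do NOT match:
  67.83.5.24/30 (67.83.5.24 - 67.83.5.27) does not contain 67.83.5.30
  67.83.4.0/24 (67.83.4.0 - 67.83.4.255) does not contain 67.83.5.30
  67.83.32.0/20 (67.83.32.0 - 67.83.47.255) does not contain 67.83.5.30
  67.115.0.0/17 (67.115.0.0 - 67.115.127.255) does not contain 67.83.5.30
Longest matching prefix is /16 -> interface port9.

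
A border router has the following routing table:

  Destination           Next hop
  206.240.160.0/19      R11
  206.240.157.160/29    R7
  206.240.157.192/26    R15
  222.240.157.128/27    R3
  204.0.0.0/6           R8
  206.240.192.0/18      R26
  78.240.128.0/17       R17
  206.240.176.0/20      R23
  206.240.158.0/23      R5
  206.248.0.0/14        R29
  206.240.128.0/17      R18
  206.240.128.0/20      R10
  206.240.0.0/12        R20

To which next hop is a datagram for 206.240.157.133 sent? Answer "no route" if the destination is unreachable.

R18

Routes whose prefix contains 206.240.157.133:
  204.0.0.0/6 (204.0.0.0 - 207.255.255.255) -> R8
  206.240.0.0/12 (206.240.0.0 - 206.255.255.255) -> R20
  206.240.128.0/17 (206.240.128.0 - 206.240.255.255) -> R18
More-specific entries that do NOT match:
  206.240.157.160/29 (206.240.157.160 - 206.240.157.167) does not contain 206.240.157.133
  222.240.157.128/27 (222.240.157.128 - 222.240.157.159) does not contain 206.240.157.133
  206.240.157.192/26 (206.240.157.192 - 206.240.157.255) does not contain 206.240.157.133
  206.240.158.0/23 (206.240.158.0 - 206.240.159.255) does not contain 206.240.157.133
  206.240.176.0/20 (206.240.176.0 - 206.240.191.255) does not contain 206.240.157.133
  206.240.128.0/20 (206.240.128.0 - 206.240.143.255) does not contain 206.240.157.133
  206.240.160.0/19 (206.240.160.0 - 206.240.191.255) does not contain 206.240.157.133
  206.240.192.0/18 (206.240.192.0 - 206.240.255.255) does not contain 206.240.157.133
Longest matching prefix is /17 -> next hop R18.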